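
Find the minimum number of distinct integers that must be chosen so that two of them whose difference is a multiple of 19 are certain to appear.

Integers whose pairwise differences are multiples of 19 are exactly those sharing a remainder mod 19. The 19 residue classes mod 19 are the pigeonholes.
With 19 integers one could put 1 in each residue class and have no class reach 2.
The 20th integer pushes some class to 2, so 19·1 + 1 = 20.

20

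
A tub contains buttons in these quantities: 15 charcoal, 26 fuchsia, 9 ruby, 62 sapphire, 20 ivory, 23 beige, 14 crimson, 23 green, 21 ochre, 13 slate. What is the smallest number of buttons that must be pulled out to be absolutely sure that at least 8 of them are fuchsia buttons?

208

In the worst case for collecting fuchsia buttons, every non-fuchsia button comes out first.
There are 15 + 9 + 62 + 20 + 23 + 14 + 23 + 21 + 13 = 200 non-fuchsia buttons altogether.
After those, each further button must be fuchsia, so 200 + 8 = 208 draws guarantee 8 fuchsia buttons.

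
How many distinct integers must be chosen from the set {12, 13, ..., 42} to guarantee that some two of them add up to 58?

Group the elements by complementary pair {x, 58−x}: {16,42}, {17,41}, {18,40}, …, giving 13 two-element pairs; the single value 29 (it cannot pair with itself since the integers are distinct); and 4 integers whose partner 58−x falls outside [12,42].
Pigeonhole: treating each of those 18 groups as a pigeonhole, one can pick one integer per group — 18 integers — with no two summing to 58.
The 19th integer lands in an occupied pair, forcing a sum of 58.

19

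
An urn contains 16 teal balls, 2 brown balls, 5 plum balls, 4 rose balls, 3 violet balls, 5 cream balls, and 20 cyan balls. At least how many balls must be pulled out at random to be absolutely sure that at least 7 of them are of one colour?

An adversary could hand out at most 6 balls per colour (5 colours run out sooner): 6 + 2 + 5 + 4 + 3 + 5 + 6 = 31 balls and still no colour has 7.
One more ball lands in a colour already at 6, so 32 draws are enough and 31 are not.

32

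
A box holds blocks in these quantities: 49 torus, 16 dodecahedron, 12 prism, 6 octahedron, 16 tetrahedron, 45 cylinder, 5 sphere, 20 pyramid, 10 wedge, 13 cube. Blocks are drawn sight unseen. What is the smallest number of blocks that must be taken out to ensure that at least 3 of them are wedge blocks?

185

In the worst case for collecting wedge blocks, every non-wedge block comes out first.
There are 49 + 16 + 12 + 6 + 16 + 45 + 5 + 20 + 13 = 182 non-wedge blocks altogether.
After those, each further block must be wedge, so 182 + 3 = 185 draws guarantee 3 wedge blocks.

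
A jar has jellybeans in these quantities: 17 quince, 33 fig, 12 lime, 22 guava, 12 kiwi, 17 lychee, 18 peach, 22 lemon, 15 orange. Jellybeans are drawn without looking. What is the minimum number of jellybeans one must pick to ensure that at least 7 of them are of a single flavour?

Put each drawn jellybean into a box by flavour. The largest draw with every box below 7 takes min(count, 6) from each flavour.
Σ min(cᵢ, 6) = 6 + 6 + 6 + 6 + 6 + 6 + 6 + 6 + 6 = 54.
Draw number 54 + 1 = 55 must push one box to 7.

55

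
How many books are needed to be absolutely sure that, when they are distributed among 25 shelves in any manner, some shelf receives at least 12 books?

With 275 books one could put exactly 11 in each of the 25 shelves, and no shelf would reach 12.
By pigeonhole, one more book must land in a shelf that already has 11, giving it 12.
So 25 × 11 + 1 = 276 books are required.

276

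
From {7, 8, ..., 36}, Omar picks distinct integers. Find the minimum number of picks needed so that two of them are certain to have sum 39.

18

A set avoiding the sum 39 can contain at most one of each pair {x, 39−x}, plus the 4 elements whose complement lies outside the range.
The integers 20, …, 36 (17 of them) are such a set: any two sum to at least 20+21 = 41 > 39.
Pigeonhole: any 18th integer completes one of the 13 pairs, so 18 choices force a sum of 39.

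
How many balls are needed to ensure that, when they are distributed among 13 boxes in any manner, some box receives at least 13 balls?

157

With 156 balls one could put exactly 12 in each of the 13 boxes, and no box would reach 13.
By pigeonhole, one more ball must land in a box that already has 12, giving it 13.
So 13 × 12 + 1 = 157 balls are required.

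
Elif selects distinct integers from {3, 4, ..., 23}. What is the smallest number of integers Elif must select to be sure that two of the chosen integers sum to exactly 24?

13

Two chosen integers sum to 24 exactly when both halves of some pair {x, 24−x} with 3 ≤ x ≤ 24−x ≤ 21 are chosen — 9 such pairs.
The remaining 3 elements (those with no distinct partner in range) can never complete a 24-sum, so the worst case takes all of them and one from each pair: 3 + 9 = 12.
The 13th integer has to be the second member of some pair, so 12 + 1 = 13.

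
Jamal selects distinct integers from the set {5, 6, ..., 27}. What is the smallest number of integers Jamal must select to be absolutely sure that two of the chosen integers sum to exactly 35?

Two chosen integers sum to 35 exactly when both halves of some pair {x, 35−x} with 8 ≤ x ≤ 35−x ≤ 27 are chosen — 10 such pairs.
The remaining 3 elements (those with no distinct partner in range) can never complete a 35-sum, so the worst case takes all of them and one from each pair: 3 + 10 = 13.
The 14th integer has to be the second member of some pair, so 13 + 1 = 14.

14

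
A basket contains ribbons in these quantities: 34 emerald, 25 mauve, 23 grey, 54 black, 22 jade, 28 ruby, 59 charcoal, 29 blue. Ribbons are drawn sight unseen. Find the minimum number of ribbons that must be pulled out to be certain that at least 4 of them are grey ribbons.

In the worst case for collecting grey ribbons, every non-grey ribbon comes out first.
There are 34 + 25 + 54 + 22 + 28 + 59 + 29 = 251 non-grey ribbons altogether.
After those, each further ribbon must be grey, so 251 + 4 = 255 draws guarantee 4 grey ribbons.

255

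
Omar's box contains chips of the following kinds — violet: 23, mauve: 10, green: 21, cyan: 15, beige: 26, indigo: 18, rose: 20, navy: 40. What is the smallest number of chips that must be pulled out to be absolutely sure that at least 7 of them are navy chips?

In the worst case for collecting navy chips, every non-navy chip comes out first.
There are 23 + 10 + 21 + 15 + 26 + 18 + 20 = 133 non-navy chips altogether.
After those, each further chip must be navy, so 133 + 7 = 140 draws guarantee 7 navy chips.

140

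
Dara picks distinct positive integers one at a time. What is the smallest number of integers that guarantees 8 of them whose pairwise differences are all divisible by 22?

Integers whose pairwise differences are multiples of 22 are exactly those sharing a remainder mod 22. By pigeonhole, the 22 residue classes mod 22 are the pigeonholes.
With 154 integers one could put 7 in each residue class and have no class reach 8.
The 155th integer pushes some class to 8, so 22·7 + 1 = 155.

155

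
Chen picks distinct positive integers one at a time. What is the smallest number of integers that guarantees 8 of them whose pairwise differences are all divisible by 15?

Integers whose pairwise differences are multiples of 15 are exactly those sharing a remainder mod 15. By the pigeonhole principle, the 15 residue classes mod 15 are the pigeonholes.
With 105 integers one could put 7 in each residue class and have no class reach 8.
The 106th integer pushes some class to 8, so 15·7 + 1 = 106.

106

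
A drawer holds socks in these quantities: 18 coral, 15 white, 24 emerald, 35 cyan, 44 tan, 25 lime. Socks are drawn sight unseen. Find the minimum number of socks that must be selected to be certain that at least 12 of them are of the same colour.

The 6 colours are the holes; the socks drawn are the pigeons.
To avoid 12 of any one colour, the worst case takes at most 11 of each colour.
That gives 11 + 11 + 11 + 11 + 11 + 11 = 66 socks with no colour reaching 12.
The next sock forces some colour to 12, so 66 + 1 = 67.

67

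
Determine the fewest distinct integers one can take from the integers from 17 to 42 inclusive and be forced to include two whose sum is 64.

Two chosen integers sum to 64 exactly when both halves of some pair {x, 64−x} with 22 ≤ x ≤ 64−x ≤ 42 are chosen — 10 such pairs.
The remaining 6 elements (those with no distinct partner in range) can never complete a 64-sum, so the worst case takes all of them and one from each pair: 6 + 10 = 16.
The 17th integer has to be the second member of some pair, so 16 + 1 = 17.

17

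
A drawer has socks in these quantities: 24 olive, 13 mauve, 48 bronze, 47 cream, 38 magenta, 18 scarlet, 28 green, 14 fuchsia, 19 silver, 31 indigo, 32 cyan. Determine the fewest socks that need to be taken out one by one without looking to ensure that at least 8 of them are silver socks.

In the worst case for collecting silver socks, every non-silver sock comes out first.
There are 24 + 13 + 48 + 47 + 38 + 18 + 28 + 14 + 31 + 32 = 293 non-silver socks altogether.
After those, each further sock must be silver, so 293 + 8 = 301 draws guarantee 8 silver socks.

301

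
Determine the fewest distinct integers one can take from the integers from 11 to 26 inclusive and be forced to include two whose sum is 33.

Two chosen integers sum to 33 exactly when both halves of some pair {x, 33−x} with 11 ≤ x ≤ 33−x ≤ 22 are chosen — 6 such pairs.
The remaining 4 elements (those with no distinct partner in range) can never complete a 33-sum, so the worst case takes all of them and one from each pair: 4 + 6 = 10.
By the pigeonhole principle, the 11th integer has to be the second member of some pair, so 10 + 1 = 11.

11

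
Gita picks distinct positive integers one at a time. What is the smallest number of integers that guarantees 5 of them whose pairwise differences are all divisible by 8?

33

Integers whose pairwise differences are multiples of 8 are exactly those sharing a remainder mod 8. Pigeonhole: the 8 residue classes mod 8 are the pigeonholes.
With 32 integers one could put 4 in each residue class and have no class reach 5.
The 33rd integer pushes some class to 5, so 8·4 + 1 = 33.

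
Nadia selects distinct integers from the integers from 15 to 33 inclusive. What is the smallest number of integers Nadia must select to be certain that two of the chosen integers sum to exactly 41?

14

A set avoiding the sum 41 can contain at most one of each pair {x, 41−x}, plus the 7 elements whose complement lies outside the range.
The integers 21, …, 33 (13 of them) are such a set: any two sum to at least 21+22 = 43 > 41.
Any 14th integer completes one of the 6 pairs, so 14 choices force a sum of 41.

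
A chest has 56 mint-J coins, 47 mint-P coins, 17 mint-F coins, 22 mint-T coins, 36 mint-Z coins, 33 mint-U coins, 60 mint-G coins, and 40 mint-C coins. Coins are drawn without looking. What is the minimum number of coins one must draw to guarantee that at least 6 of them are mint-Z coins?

In the worst case for collecting mint-Z coins, every non-mint-Z coin comes out first.
There are 56 + 47 + 17 + 22 + 33 + 60 + 40 = 275 non-mint-Z coins altogether.
After those, each further coin must be mint-Z, so 275 + 6 = 281 draws guarantee 6 mint-Z coins.

281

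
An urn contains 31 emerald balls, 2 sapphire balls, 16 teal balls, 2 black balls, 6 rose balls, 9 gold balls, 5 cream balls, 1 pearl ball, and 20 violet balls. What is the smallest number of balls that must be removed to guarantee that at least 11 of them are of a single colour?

The 9 colours are the holes; the balls drawn are the pigeons.
To avoid 11 of any one colour, the worst case takes at most 10 of each colour, or every ball of a colour that has fewer than 10.
That gives 10 + 2 + 10 + 2 + 6 + 9 + 5 + 1 + 10 = 55 balls with no colour reaching 11.
The next ball forces some colour to 11, so 55 + 1 = 56.

56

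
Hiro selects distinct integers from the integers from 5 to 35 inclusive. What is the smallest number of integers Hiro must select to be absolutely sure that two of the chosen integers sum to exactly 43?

18

Two chosen integers sum to 43 exactly when both halves of some pair {x, 43−x} with 8 ≤ x ≤ 43−x ≤ 35 are chosen — 14 such pairs.
The remaining 3 elements (those with no distinct partner in range) can never complete a 43-sum, so the worst case takes all of them and one from each pair: 3 + 14 = 17.
By the pigeonhole principle, the 18th integer has to be the second member of some pair, so 17 + 1 = 18.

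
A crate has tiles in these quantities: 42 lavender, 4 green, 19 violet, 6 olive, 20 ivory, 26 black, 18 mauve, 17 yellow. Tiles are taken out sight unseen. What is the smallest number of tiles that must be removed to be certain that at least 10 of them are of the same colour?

An adversary could hand out at most 9 tiles per colour (green, olive run out sooner): 9 + 4 + 9 + 6 + 9 + 9 + 9 + 9 = 64 tiles and still no colour has 10.
One more tile lands in a colour already at 9, so 65 draws are enough and 64 are not.

65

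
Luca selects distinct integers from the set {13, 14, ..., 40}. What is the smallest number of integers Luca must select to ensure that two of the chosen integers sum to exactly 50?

17

Group the elements by complementary pair {x, 50−x}: {13,37}, {14,36}, {15,35}, …, giving 12 two-element pairs, the single value 25 (it cannot pair with itself since the integers are distinct), and 3 integers whose partner 50−x falls outside [13,40].
Pigeonhole: treating each of those 16 groups as a pigeonhole, one can pick one integer per group — 16 integers — with no two summing to 50.
The 17th integer lands in an occupied pair, forcing a sum of 50.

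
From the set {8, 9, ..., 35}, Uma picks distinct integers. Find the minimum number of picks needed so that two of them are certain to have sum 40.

17

A set avoiding the sum 40 can contain at most one of each pair {x, 40−x}, plus the 4 elements whose complement lies outside the range or equal to its own complement.
The integers 20, …, 35 (16 of them) are such a set: any two sum to at least 20+21 = 41 > 40.
Any 17th integer completes one of the 12 pairs, so 17 choices force a sum of 40.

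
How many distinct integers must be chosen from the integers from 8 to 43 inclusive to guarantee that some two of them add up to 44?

23

Two chosen integers sum to 44 exactly when both halves of some pair {x, 44−x} with 8 ≤ x ≤ 44−x ≤ 36 are chosen — 14 such pairs.
The remaining 8 elements (those with no distinct partner in range) can never complete a 44-sum, so the worst case takes all of them and one from each pair: 8 + 14 = 22.
Pigeonhole: the 23rd integer has to be the second member of some pair, so 22 + 1 = 23.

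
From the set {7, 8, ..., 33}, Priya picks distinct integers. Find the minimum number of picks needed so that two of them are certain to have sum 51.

Two chosen integers sum to 51 exactly when both halves of some pair {x, 51−x} with 18 ≤ x ≤ 51−x ≤ 33 are chosen — 8 such pairs.
The remaining 11 elements (those with no distinct partner in range) can never complete a 51-sum, so the worst case takes all of them and one from each pair: 11 + 8 = 19.
By the pigeonhole principle, the 20th integer has to be the second member of some pair, so 19 + 1 = 20.

20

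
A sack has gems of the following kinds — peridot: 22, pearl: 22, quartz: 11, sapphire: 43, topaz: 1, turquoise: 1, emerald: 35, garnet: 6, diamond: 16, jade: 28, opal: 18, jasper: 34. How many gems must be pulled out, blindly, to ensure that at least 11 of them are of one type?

An adversary could hand out at most 10 gems per type (topaz, turquoise, garnet run out sooner): 10 + 10 + 10 + 10 + 1 + 1 + 10 + 6 + 10 + 10 + 10 + 10 = 98 gems and still no type has 11.
By the pigeonhole principle, one more gem lands in a type already at 10, so 99 draws are enough and 98 are not.

99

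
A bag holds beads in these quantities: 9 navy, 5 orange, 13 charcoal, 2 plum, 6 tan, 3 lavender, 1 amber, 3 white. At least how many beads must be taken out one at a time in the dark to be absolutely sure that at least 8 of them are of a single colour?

35

By the pigeonhole principle, the 8 colours are the holes; the beads drawn are the pigeons.
To avoid 8 of any one colour, the worst case takes at most 7 of each colour, or every bead of a colour that has fewer than 7.
That gives 7 + 5 + 7 + 2 + 6 + 3 + 1 + 3 = 34 beads with no colour reaching 8.
The next bead forces some colour to 8, so 34 + 1 = 35.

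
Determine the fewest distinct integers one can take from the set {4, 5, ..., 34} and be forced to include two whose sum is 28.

A set avoiding the sum 28 can contain at most one of each pair {x, 28−x}, plus the 11 elements whose complement lies outside the range or equal to its own complement.
The integers 14, …, 34 (21 of them) are such a set: any two sum to at least 14+15 = 29 > 28.
Any 22nd integer completes one of the 10 pairs, so 22 choices force a sum of 28.

22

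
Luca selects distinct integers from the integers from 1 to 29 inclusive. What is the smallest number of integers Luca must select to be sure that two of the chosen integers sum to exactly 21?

Group the elements by complementary pair {x, 21−x}: {1,20}, {2,19}, {3,18}, …, giving 10 two-element pairs and 9 integers whose partner 21−x falls outside [1,29].
By pigeonhole, treating each of those 19 groups as a pigeonhole, one can pick one integer per group — 19 integers — with no two summing to 21.
The 20th integer lands in an occupied pair, forcing a sum of 21.

20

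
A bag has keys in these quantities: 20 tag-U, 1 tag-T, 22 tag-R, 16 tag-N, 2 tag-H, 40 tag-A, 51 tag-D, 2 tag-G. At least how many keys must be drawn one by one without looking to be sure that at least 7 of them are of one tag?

Pigeonhole: put each drawn key into a box by tag. The largest draw with every box below 7 takes min(count, 6) from each tag; tags with fewer than 6 contribute all they have.
Σ min(cᵢ, 6) = 6 + 1 + 6 + 6 + 2 + 6 + 6 + 2 = 35.
Draw number 35 + 1 = 36 must push one box to 7.

36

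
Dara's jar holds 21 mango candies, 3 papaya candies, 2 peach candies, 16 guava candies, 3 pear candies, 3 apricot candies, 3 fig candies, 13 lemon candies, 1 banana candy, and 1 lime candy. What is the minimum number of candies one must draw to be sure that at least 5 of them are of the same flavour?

An adversary could hand out at most 4 candies per flavour (7 flavours run out sooner): 4 + 3 + 2 + 4 + 3 + 3 + 3 + 4 + 1 + 1 = 28 candies and still no flavour has 5.
By pigeonhole, one more candy lands in a flavour already at 4, so 29 draws are enough and 28 are not.

29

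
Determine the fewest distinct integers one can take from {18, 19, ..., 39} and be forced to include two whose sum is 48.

17

Two chosen integers sum to 48 exactly when both halves of some pair {x, 48−x} with 18 ≤ x ≤ 48−x ≤ 30 are chosen — 6 such pairs.
The remaining 10 elements (those with no distinct partner in range) can never complete a 48-sum, so the worst case takes all of them and one from each pair: 10 + 6 = 16.
The 17th integer has to be the second member of some pair, so 16 + 1 = 17.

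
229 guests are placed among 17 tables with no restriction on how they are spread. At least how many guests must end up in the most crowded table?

By the pigeonhole principle, the 17 tables are the holes and the 229 guests are the pigeons.
If every table held at most 13 guests, the total would be at most 17 × 13 = 221, which is less than 229.
So some table holds at least ⌈229/17⌉ = 14 guests.

14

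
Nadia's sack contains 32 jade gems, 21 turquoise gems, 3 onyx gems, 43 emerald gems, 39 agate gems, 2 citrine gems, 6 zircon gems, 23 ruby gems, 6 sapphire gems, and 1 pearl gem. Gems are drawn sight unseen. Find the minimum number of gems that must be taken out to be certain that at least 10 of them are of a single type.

64

Put each drawn gem into a box by type. The largest draw with every box below 10 takes min(count, 9) from each type; types with fewer than 9 contribute all they have.
Σ min(cᵢ, 9) = 9 + 9 + 3 + 9 + 9 + 2 + 6 + 9 + 6 + 1 = 63.
Draw number 63 + 1 = 64 must push one box to 10.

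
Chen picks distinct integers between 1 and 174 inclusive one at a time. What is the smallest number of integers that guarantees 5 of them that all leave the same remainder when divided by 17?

Pigeonhole: the 17 residue classes mod 17 are the pigeonholes.
With 68 integers one could put 4 in each residue class and have no class reach 5.
The 69th integer pushes some class to 5, so 17·4 + 1 = 69.

69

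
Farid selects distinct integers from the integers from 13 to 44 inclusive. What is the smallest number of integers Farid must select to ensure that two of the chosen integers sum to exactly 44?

Group the elements by complementary pair {x, 44−x}: {13,31}, {14,30}, {15,29}, …, giving 9 two-element pairs; the single value 22 (it cannot pair with itself since the integers are distinct); and 13 integers whose partner 44−x falls outside [13,44].
Treating each of those 23 groups as a pigeonhole, one can pick one integer per group — 23 integers — with no two summing to 44.
The 24th integer lands in an occupied pair, forcing a sum of 44.

24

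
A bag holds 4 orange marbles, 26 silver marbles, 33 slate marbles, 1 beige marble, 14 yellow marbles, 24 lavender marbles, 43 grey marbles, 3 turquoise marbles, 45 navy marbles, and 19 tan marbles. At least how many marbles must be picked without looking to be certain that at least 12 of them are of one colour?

86

Put each drawn marble into a box by colour. The largest draw with every box below 12 takes min(count, 11) from each colour; colours with fewer than 11 contribute all they have.
Σ min(cᵢ, 11) = 4 + 11 + 11 + 1 + 11 + 11 + 11 + 3 + 11 + 11 = 85.
Draw number 85 + 1 = 86 must push one box to 12.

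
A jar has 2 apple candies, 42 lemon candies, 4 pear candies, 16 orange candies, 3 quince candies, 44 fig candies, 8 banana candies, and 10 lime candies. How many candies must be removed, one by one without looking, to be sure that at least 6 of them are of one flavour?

35

The 8 flavours are the holes; the candies drawn are the pigeons.
To avoid 6 of any one flavour, the worst case takes at most 5 of each flavour, or every candy of a flavour that has fewer than 5.
That gives 2 + 5 + 4 + 5 + 3 + 5 + 5 + 5 = 34 candies with no flavour reaching 6.
The next candy forces some flavour to 6, so 34 + 1 = 35.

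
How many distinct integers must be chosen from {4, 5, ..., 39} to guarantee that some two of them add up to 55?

A set avoiding the sum 55 can contain at most one of each pair {x, 55−x}, plus the 12 elements whose complement lies outside the range.
The integers 4, …, 27 (24 of them) are such a set: any two sum to at least 4+5 = 9 and at most 26+27 = 53 < 55.
Any 25th integer completes one of the 12 pairs, so 25 choices force a sum of 55.

25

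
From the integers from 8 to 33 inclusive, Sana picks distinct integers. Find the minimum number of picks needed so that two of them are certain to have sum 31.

Two chosen integers sum to 31 exactly when both halves of some pair {x, 31−x} with 8 ≤ x ≤ 31−x ≤ 23 are chosen — 8 such pairs.
The remaining 10 elements (those with no distinct partner in range) can never complete a 31-sum, so the worst case takes all of them and one from each pair: 10 + 8 = 18.
By pigeonhole, the 19th integer has to be the second member of some pair, so 18 + 1 = 19.

19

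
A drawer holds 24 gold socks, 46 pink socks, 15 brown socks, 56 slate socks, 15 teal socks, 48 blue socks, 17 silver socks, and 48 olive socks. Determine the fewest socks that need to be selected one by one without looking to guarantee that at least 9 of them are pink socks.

In the worst case for collecting pink socks, every non-pink sock comes out first.
There are 24 + 15 + 56 + 15 + 48 + 17 + 48 = 223 non-pink socks altogether.
After those, each further sock must be pink, so 223 + 9 = 232 draws guarantee 9 pink socks.

232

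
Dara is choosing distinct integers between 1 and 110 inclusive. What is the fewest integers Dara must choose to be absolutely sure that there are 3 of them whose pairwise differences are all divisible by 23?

47

Integers whose pairwise differences are multiples of 23 are exactly those sharing a remainder mod 23. By the pigeonhole principle, the 23 residue classes mod 23 are the pigeonholes.
With 46 integers one could put 2 in each residue class and have no class reach 3.
The 47th integer pushes some class to 3, so 23·2 + 1 = 47.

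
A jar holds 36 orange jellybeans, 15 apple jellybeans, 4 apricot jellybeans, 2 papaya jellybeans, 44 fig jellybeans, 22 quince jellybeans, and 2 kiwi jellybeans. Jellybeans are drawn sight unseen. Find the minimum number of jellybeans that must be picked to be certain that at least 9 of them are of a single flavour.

By the pigeonhole principle, the 7 flavours are the holes; the jellybeans drawn are the pigeons.
To avoid 9 of any one flavour, the worst case takes at most 8 of each flavour, or every jellybean of a flavour that has fewer than 8.
That gives 8 + 8 + 4 + 2 + 8 + 8 + 2 = 40 jellybeans with no flavour reaching 9.
The next jellybean forces some flavour to 9, so 40 + 1 = 41.

41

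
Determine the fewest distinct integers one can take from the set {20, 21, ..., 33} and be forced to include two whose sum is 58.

Group the elements by complementary pair {x, 58−x}: {25,33}, {26,32}, {27,31}, …, giving 4 two-element pairs; the single value 29 (it cannot pair with itself since the integers are distinct); and 5 integers whose partner 58−x falls outside [20,33].
By pigeonhole, treating each of those 10 groups as a pigeonhole, one can pick one integer per group — 10 integers — with no two summing to 58.
The 11th integer lands in an occupied pair, forcing a sum of 58.

11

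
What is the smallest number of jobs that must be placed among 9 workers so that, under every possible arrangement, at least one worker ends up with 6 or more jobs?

With 45 jobs one could put exactly 5 in each of the 9 workers, and no worker would reach 6.
One more job must land in a worker that already has 5, giving it 6.
So 9 × 5 + 1 = 46 jobs are required.

46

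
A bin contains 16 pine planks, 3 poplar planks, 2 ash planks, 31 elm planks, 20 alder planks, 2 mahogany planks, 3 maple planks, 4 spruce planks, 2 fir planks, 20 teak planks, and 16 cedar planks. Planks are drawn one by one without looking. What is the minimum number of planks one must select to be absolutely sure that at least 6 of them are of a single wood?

42

An adversary could hand out at most 5 planks per wood (6 woods run out sooner): 5 + 3 + 2 + 5 + 5 + 2 + 3 + 4 + 2 + 5 + 5 = 41 planks and still no wood has 6.
One more plank lands in a wood already at 5, so 42 draws are enough and 41 are not.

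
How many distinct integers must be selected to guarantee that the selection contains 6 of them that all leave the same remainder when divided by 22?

Pigeonhole: the 22 residue classes mod 22 are the pigeonholes.
With 110 integers one could put 5 in each residue class and have no class reach 6.
The 111th integer pushes some class to 6, so 22·5 + 1 = 111.

111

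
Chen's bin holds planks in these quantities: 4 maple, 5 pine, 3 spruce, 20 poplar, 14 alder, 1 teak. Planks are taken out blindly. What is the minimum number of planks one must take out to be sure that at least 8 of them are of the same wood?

Pigeonhole: put each drawn plank into a box by wood. The largest draw with every box below 8 takes min(count, 7) from each wood; woods with fewer than 7 contribute all they have.
Σ min(cᵢ, 7) = 4 + 5 + 3 + 7 + 7 + 1 = 27.
Draw number 27 + 1 = 28 must push one box to 8.

28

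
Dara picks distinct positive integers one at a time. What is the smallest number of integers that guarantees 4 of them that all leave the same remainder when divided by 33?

100

Pigeonhole: the 33 residue classes mod 33 are the pigeonholes.
With 99 integers one could put 3 in each residue class and have no class reach 4.
The 100th integer pushes some class to 4, so 33·3 + 1 = 100.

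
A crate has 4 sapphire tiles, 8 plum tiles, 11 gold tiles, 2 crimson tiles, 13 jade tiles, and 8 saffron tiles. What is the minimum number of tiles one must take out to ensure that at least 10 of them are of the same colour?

41

By the pigeonhole principle, the 6 colours are the holes; the tiles drawn are the pigeons.
To avoid 10 of any one colour, the worst case takes at most 9 of each colour, or every tile of a colour that has fewer than 9.
That gives 4 + 8 + 9 + 2 + 9 + 8 = 40 tiles with no colour reaching 10.
The next tile forces some colour to 10, so 40 + 1 = 41.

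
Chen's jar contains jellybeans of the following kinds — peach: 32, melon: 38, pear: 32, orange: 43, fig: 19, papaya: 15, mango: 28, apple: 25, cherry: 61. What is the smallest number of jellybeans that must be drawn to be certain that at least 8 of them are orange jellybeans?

In the worst case for collecting orange jellybeans, every non-orange jellybean comes out first.
There are 32 + 38 + 32 + 19 + 15 + 28 + 25 + 61 = 250 non-orange jellybeans altogether.
After those, each further jellybean must be orange, so 250 + 8 = 258 draws guarantee 8 orange jellybeans.

258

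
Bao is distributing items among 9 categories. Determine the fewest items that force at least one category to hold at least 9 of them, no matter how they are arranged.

With 72 items one could put exactly 8 in each of the 9 categories, and no category would reach 9.
Pigeonhole: one more item must land in a category that already has 8, giving it 9.
So 9 × 8 + 1 = 73 items are required.

73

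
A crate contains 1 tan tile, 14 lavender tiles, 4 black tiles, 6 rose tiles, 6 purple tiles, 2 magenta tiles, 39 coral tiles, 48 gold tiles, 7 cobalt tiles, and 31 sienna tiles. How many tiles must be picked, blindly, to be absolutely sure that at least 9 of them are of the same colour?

59

An adversary could hand out at most 8 tiles per colour (6 colours run out sooner): 1 + 8 + 4 + 6 + 6 + 2 + 8 + 8 + 7 + 8 = 58 tiles and still no colour has 9.
By the pigeonhole principle, one more tile lands in a colour already at 8, so 59 draws are enough and 58 are not.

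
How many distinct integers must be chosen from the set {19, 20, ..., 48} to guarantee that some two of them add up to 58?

21

A set avoiding the sum 58 can contain at most one of each pair {x, 58−x}, plus the 10 elements whose complement lies outside the range or equal to its own complement.
The integers 29, …, 48 (20 of them) are such a set: any two sum to at least 29+30 = 59 > 58.
By pigeonhole, any 21st integer completes one of the 10 pairs, so 21 choices force a sum of 58.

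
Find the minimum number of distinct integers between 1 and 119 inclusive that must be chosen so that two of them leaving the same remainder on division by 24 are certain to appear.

25

The 24 residue classes mod 24 are the pigeonholes.
With 24 integers one could put 1 in each residue class and have no class reach 2.
The 25th integer pushes some class to 2, so 24·1 + 1 = 25.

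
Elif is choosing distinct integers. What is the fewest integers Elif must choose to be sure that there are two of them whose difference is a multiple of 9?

Integers whose pairwise differences are multiples of 9 are exactly those sharing a remainder mod 9. The 9 residue classes mod 9 are the pigeonholes.
With 9 integers one could put 1 in each residue class and have no class reach 2.
The 10th integer pushes some class to 2, so 9·1 + 1 = 10.

10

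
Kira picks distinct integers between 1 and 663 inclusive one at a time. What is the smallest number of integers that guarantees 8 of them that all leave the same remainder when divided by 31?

218

The 31 residue classes mod 31 are the pigeonholes.
With 217 integers one could put 7 in each residue class and have no class reach 8.
The 218th integer pushes some class to 8, so 31·7 + 1 = 218.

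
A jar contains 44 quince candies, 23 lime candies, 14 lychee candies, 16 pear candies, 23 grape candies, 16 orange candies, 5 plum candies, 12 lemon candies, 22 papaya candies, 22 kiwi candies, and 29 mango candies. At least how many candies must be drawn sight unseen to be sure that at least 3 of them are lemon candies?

In the worst case for collecting lemon candies, every non-lemon candy comes out first.
There are 44 + 23 + 14 + 16 + 23 + 16 + 5 + 22 + 22 + 29 = 214 non-lemon candies altogether.
After those, each further candy must be lemon, so 214 + 3 = 217 draws guarantee 3 lemon candies.

217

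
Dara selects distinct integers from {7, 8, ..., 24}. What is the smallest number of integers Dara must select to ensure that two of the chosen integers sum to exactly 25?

13

A set avoiding the sum 25 can contain at most one of each pair {x, 25−x}, plus the 6 elements whose complement lies outside the range.
The integers 13, …, 24 (12 of them) are such a set: any two sum to at least 13+14 = 27 > 25.
By pigeonhole, any 13th integer completes one of the 6 pairs, so 13 choices force a sum of 25.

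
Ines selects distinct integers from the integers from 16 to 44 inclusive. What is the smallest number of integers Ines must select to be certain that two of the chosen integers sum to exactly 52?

Two chosen integers sum to 52 exactly when both halves of some pair {x, 52−x} with 16 ≤ x ≤ 52−x ≤ 36 are chosen — 10 such pairs.
The remaining 9 elements (those with no distinct partner in range) can never complete a 52-sum, so the worst case takes all of them and one from each pair: 9 + 10 = 19.
By pigeonhole, the 20th integer has to be the second member of some pair, so 19 + 1 = 20.

20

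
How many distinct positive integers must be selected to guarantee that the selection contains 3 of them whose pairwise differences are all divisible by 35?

71

Integers whose pairwise differences are multiples of 35 are exactly those sharing a remainder mod 35. The 35 residue classes mod 35 are the pigeonholes.
With 70 integers one could put 2 in each residue class and have no class reach 3.
The 71st integer pushes some class to 3, so 35·2 + 1 = 71.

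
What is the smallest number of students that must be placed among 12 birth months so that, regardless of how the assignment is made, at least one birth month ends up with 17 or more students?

193

With 192 students one could put exactly 16 in each of the 12 birth months, and no birth month would reach 17.
One more student must land in a birth month that already has 16, giving it 17.
So 12 × 16 + 1 = 193 students are required.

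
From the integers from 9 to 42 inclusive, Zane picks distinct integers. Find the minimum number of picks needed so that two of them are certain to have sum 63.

Group the elements by complementary pair {x, 63−x}: {21,42}, {22,41}, {23,40}, …, giving 11 two-element pairs and 12 integers whose partner 63−x falls outside [9,42].
Treating each of those 23 groups as a pigeonhole, one can pick one integer per group — 23 integers — with no two summing to 63.
The 24th integer lands in an occupied pair, forcing a sum of 63.

24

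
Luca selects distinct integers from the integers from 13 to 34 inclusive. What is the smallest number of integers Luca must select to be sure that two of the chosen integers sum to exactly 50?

14

Group the elements by complementary pair {x, 50−x}: {16,34}, {17,33}, {18,32}, …, giving 9 two-element pairs, the single value 25 (it cannot pair with itself since the integers are distinct), and 3 integers whose partner 50−x falls outside [13,34].
By pigeonhole, treating each of those 13 groups as a pigeonhole, one can pick one integer per group — 13 integers — with no two summing to 50.
The 14th integer lands in an occupied pair, forcing a sum of 50.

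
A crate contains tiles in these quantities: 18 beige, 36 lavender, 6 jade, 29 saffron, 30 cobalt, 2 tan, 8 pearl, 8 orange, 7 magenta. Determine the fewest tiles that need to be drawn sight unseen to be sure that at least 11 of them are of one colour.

72

Pigeonhole: put each drawn tile into a box by colour. The largest draw with every box below 11 takes min(count, 10) from each colour; colours with fewer than 10 contribute all they have.
Σ min(cᵢ, 10) = 10 + 10 + 6 + 10 + 10 + 2 + 8 + 8 + 7 = 71.
Draw number 71 + 1 = 72 must push one box to 11.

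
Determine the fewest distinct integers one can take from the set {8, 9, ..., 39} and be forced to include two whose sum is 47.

17

Two chosen integers sum to 47 exactly when both halves of some pair {x, 47−x} with 8 ≤ x ≤ 47−x ≤ 39 are chosen — 16 such pairs.
Every element belongs to one of those pairs, so the worst case picks one from each: 16 integers.
The 17th integer has to be the second member of some pair, so 16 + 1 = 17.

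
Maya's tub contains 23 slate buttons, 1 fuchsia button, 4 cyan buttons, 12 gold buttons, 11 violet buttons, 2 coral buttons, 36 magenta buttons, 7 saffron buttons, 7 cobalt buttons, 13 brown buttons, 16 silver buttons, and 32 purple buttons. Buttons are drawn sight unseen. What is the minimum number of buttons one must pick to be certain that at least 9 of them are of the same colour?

An adversary could hand out at most 8 buttons per colour (5 colours run out sooner): 8 + 1 + 4 + 8 + 8 + 2 + 8 + 7 + 7 + 8 + 8 + 8 = 77 buttons and still no colour has 9.
Pigeonhole: one more button lands in a colour already at 8, so 78 draws are enough and 77 are not.

78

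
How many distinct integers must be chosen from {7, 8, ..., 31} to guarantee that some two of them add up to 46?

18

Two chosen integers sum to 46 exactly when both halves of some pair {x, 46−x} with 15 ≤ x ≤ 46−x ≤ 31 are chosen — 8 such pairs.
The remaining 9 elements (those with no distinct partner in range) can never complete a 46-sum, so the worst case takes all of them and one from each pair: 9 + 8 = 17.
The 18th integer has to be the second member of some pair, so 17 + 1 = 18.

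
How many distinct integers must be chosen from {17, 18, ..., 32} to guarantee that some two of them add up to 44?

12

Two chosen integers sum to 44 exactly when both halves of some pair {x, 44−x} with 17 ≤ x ≤ 44−x ≤ 27 are chosen — 5 such pairs.
The remaining 6 elements (those with no distinct partner in range) can never complete a 44-sum, so the worst case takes all of them and one from each pair: 6 + 5 = 11.
By pigeonhole, the 12th integer has to be the second member of some pair, so 11 + 1 = 12.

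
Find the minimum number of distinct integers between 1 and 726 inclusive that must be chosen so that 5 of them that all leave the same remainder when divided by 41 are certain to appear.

165

The 41 residue classes mod 41 are the pigeonholes.
With 164 integers one could put 4 in each residue class and have no class reach 5.
The 165th integer pushes some class to 5, so 41·4 + 1 = 165.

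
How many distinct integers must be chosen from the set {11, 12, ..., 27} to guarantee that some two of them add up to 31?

13

Group the elements by complementary pair {x, 31−x}: {11,20}, {12,19}, {13,18}, …, giving 5 two-element pairs and 7 integers whose partner 31−x falls outside [11,27].
Treating each of those 12 groups as a pigeonhole, one can pick one integer per group — 12 integers — with no two summing to 31.
The 13th integer lands in an occupied pair, forcing a sum of 31.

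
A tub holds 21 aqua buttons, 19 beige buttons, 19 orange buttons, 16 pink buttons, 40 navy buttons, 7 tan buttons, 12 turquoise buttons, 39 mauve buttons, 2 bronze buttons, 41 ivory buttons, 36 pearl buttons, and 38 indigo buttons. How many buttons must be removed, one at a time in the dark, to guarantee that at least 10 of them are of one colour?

By the pigeonhole principle, put each drawn button into a box by colour. The largest draw with every box below 10 takes min(count, 9) from each colour; colours with fewer than 9 contribute all they have.
Σ min(cᵢ, 9) = 9 + 9 + 9 + 9 + 9 + 7 + 9 + 9 + 2 + 9 + 9 + 9 = 99.
Draw number 99 + 1 = 100 must push one box to 10.

100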